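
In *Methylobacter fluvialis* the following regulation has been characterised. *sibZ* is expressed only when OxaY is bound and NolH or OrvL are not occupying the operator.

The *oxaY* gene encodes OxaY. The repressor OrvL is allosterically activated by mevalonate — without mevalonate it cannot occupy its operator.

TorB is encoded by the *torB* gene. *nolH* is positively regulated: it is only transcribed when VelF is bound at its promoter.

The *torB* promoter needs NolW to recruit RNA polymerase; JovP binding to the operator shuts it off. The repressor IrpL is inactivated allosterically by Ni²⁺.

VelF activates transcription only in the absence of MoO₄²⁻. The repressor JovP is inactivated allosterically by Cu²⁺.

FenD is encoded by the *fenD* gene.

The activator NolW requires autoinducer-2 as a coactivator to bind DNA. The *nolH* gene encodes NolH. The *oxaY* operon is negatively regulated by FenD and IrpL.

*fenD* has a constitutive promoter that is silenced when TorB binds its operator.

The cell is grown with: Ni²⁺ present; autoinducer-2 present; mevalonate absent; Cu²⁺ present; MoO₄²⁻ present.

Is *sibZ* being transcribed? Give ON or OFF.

MoO₄²⁻ is present, so VelF is inactive.
Required activator VelF is absent, so *nolH* is not transcribed.
So NolH is not produced.
Mevalonate is absent, so OrvL is inactive.
Autoinducer-2 is present, so NolW is active.
Cu²⁺ is present, so JovP is inactive.
No repressor is bound and NolW is active, so *torB* is transcribed.
So TorB is produced and active.
With repressor TorB bound, *fenD* is not transcribed.
So FenD is not produced.
Ni²⁺ is present, so IrpL is inactive.
With no repressor bound, *oxaY* is transcribed.
So OxaY is produced and active.
No repressor is bound and OxaY is active, so *sibZ* is transcribed.

ON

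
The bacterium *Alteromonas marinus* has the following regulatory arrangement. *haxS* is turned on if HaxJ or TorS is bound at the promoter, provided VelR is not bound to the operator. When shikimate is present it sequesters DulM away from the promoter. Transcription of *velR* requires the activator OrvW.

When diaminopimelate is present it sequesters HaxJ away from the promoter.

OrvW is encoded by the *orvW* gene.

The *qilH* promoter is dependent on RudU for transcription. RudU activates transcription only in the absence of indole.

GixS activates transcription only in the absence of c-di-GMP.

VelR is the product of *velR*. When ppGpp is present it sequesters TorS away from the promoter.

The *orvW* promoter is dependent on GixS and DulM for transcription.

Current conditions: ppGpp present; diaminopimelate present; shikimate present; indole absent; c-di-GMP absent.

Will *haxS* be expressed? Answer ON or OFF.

OFF

c-di-GMP is absent, so GixS is active.
Shikimate is present, so DulM is inactive.
Required activator DulM is absent, so *orvW* is not transcribed.
So OrvW is not produced.
Required activator OrvW is absent, so *velR* is not transcribed.
So VelR is not produced.
Diaminopimelate is present, so HaxJ is inactive.
ppGpp is present, so TorS is inactive.
No activator is available at the *haxS* promoter, so *haxS* is not transcribed.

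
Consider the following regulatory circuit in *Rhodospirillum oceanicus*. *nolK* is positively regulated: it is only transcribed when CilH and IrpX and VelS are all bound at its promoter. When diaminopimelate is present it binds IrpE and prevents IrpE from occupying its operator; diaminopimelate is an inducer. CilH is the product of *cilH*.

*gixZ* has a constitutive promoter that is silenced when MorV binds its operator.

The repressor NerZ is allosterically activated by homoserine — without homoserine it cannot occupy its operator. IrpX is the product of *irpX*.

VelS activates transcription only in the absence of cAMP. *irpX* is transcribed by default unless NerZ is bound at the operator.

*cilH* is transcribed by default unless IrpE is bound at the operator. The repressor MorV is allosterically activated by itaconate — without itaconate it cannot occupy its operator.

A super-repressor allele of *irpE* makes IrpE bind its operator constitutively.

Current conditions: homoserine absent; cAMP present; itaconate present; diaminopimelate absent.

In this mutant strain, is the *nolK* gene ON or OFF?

IrpE is constitutively active in this strain.
With repressor IrpE bound, *cilH* is not transcribed.
So CilH is not produced.
Homoserine is absent, so NerZ is inactive.
With no repressor bound, *irpX* is transcribed.
So IrpX is produced and active.
cAMP is present, so VelS is inactive.
Required activator CilH is absent, so *nolK* is not transcribed.

OFF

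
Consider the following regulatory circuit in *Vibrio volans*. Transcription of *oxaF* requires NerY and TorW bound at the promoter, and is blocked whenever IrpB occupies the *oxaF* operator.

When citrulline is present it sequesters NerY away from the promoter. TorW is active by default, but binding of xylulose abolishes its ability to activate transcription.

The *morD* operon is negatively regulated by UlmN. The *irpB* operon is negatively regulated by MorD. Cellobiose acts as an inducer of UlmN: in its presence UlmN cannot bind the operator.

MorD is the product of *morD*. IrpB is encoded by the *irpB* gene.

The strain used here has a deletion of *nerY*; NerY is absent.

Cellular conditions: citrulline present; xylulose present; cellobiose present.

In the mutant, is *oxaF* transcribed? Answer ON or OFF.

OFF

Cellobiose is present, so UlmN is inactive.
With no repressor bound, *morD* is transcribed.
So MorD is produced and active.
With repressor MorD bound, *irpB* is not transcribed.
So IrpB is not produced.
NerY is non-functional in this strain, so it has no effect.
Xylulose is present, so TorW is inactive.
Required activator NerY is absent, so *oxaF* is not transcribed.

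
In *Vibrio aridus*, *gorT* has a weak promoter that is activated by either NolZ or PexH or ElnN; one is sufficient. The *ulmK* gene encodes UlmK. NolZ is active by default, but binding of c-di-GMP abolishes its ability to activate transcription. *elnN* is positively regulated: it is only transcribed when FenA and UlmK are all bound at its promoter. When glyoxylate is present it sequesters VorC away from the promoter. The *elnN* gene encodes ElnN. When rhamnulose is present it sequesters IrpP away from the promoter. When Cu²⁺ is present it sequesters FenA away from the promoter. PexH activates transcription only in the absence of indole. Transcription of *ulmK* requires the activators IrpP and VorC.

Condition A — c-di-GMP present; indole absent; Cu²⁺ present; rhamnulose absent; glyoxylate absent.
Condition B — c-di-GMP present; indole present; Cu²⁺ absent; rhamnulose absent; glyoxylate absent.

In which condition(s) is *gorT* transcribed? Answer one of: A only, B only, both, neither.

both

Condition A:
c-di-GMP is present, so NolZ is inactive.
Indole is absent, so PexH is active.
Cu²⁺ is present, so FenA is inactive.
Rhamnulose is absent, so IrpP is active.
Glyoxylate is absent, so VorC is active.
No repressor is bound and IrpP and VorC are active, so *ulmK* is transcribed.
So UlmK is produced and active.
Required activator FenA is absent, so *elnN* is not transcribed.
So ElnN is not produced.
Activator PexH is present, so *gorT* is transcribed.
→ *gorT* is ON in A.
Condition B:
c-di-GMP is present, so NolZ is inactive.
Indole is present, so PexH is inactive.
Cu²⁺ is absent, so FenA is active.
Rhamnulose is absent, so IrpP is active.
Glyoxylate is absent, so VorC is active.
No repressor is bound and IrpP and VorC are active, so *ulmK* is transcribed.
So UlmK is produced and active.
No repressor is bound and FenA and UlmK are active, so *elnN* is transcribed.
So ElnN is produced and active.
Activator ElnN is present, so *gorT* is transcribed.
→ *gorT* is ON in B.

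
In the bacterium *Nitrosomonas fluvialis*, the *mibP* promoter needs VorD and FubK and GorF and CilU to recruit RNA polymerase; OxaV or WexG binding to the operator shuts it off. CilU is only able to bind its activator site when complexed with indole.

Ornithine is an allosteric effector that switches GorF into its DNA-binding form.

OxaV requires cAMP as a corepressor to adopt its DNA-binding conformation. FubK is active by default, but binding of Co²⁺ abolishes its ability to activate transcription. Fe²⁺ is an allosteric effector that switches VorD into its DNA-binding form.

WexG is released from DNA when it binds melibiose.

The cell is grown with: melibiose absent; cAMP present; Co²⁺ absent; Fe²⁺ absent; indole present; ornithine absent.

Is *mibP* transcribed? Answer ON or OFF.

Fe²⁺ is absent, so VorD is inactive.
Co²⁺ is absent, so FubK is active.
Ornithine is absent, so GorF is inactive.
cAMP is present, so OxaV is active.
Indole is present, so CilU is active.
Melibiose is absent, so WexG is active.
With repressor OxaV bound, *mibP* is not transcribed.

OFF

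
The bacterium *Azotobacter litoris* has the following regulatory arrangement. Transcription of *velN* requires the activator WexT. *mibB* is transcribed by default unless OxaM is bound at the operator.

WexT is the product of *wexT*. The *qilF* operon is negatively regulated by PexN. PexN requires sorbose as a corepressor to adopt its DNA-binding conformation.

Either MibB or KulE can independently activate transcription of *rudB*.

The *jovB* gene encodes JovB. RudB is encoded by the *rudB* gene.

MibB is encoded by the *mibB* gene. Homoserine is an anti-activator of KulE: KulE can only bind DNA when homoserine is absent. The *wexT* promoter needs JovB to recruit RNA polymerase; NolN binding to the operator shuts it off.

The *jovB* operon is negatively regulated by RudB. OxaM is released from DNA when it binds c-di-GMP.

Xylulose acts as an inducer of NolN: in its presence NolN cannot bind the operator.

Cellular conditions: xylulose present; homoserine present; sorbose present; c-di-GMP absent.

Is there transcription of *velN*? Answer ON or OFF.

c-di-GMP is absent, so OxaM is active.
With repressor OxaM bound, *mibB* is not transcribed.
So MibB is not produced.
Homoserine is present, so KulE is inactive.
No activator is available at the *rudB* promoter, so *rudB* is not transcribed.
So RudB is not produced.
With no repressor bound, *jovB* is transcribed.
So JovB is produced and active.
Xylulose is present, so NolN is inactive.
No repressor is bound and JovB is active, so *wexT* is transcribed.
So WexT is produced and active.
No repressor is bound and WexT is active, so *velN* is transcribed.

ON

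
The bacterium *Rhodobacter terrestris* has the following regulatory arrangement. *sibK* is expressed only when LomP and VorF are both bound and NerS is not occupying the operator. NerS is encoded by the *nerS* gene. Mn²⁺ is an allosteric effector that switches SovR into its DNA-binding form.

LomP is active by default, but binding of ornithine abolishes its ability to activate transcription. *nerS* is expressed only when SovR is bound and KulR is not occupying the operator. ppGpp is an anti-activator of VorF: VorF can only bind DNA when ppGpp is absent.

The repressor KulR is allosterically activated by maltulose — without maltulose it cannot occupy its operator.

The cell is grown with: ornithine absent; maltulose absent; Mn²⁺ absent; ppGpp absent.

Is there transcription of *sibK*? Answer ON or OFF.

ON

Ornithine is absent, so LomP is active.
Maltulose is absent, so KulR is inactive.
Mn²⁺ is absent, so SovR is inactive.
Required activator SovR is absent, so *nerS* is not transcribed.
So NerS is not produced.
ppGpp is absent, so VorF is active.
No repressor is bound and LomP and VorF are active, so *sibK* is transcribed.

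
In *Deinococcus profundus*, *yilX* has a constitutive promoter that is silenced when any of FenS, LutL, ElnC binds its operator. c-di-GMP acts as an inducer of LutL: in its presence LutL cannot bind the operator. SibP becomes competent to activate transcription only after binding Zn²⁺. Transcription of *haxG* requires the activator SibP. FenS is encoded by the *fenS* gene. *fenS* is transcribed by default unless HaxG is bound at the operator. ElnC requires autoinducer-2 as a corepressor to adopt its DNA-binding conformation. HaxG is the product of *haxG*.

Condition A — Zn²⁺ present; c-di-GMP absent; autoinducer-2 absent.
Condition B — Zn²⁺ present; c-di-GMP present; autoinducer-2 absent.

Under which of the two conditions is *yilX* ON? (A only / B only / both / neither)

B only

Condition A:
Zn²⁺ is present, so SibP is active.
No repressor is bound and SibP is active, so *haxG* is transcribed.
So HaxG is produced and active.
With repressor HaxG bound, *fenS* is not transcribed.
So FenS is not produced.
c-di-GMP is absent, so LutL is active.
Autoinducer-2 is absent, so ElnC is inactive.
With repressor LutL bound, *yilX* is not transcribed.
→ *yilX* is OFF in A.
Condition B:
Zn²⁺ is present, so SibP is active.
No repressor is bound and SibP is active, so *haxG* is transcribed.
So HaxG is produced and active.
With repressor HaxG bound, *fenS* is not transcribed.
So FenS is not produced.
c-di-GMP is present, so LutL is inactive.
Autoinducer-2 is absent, so ElnC is inactive.
With no repressor bound, *yilX* is transcribed.
→ *yilX* is ON in B.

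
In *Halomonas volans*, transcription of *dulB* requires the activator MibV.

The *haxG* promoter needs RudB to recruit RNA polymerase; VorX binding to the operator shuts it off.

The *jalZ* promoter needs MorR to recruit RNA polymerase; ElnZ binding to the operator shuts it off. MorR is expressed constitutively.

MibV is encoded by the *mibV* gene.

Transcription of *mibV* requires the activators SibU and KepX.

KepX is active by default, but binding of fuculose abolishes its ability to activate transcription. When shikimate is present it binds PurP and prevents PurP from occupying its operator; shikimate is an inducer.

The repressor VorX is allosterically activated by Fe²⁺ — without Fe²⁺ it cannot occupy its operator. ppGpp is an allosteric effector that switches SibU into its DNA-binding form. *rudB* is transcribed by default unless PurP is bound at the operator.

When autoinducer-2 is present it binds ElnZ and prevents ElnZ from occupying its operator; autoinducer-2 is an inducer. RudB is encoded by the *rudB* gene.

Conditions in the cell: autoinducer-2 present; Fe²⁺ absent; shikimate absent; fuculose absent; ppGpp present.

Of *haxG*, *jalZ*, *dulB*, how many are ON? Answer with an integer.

Fe²⁺ is absent, so VorX is inactive.
Shikimate is absent, so PurP is active.
With repressor PurP bound, *rudB* is not transcribed.
So RudB is not produced.
Required activator RudB is absent, so *haxG* is not transcribed.
→ *haxG* is OFF.
Autoinducer-2 is present, so ElnZ is inactive.
MorR is produced constitutively and is active.
No repressor is bound and MorR is active, so *jalZ* is transcribed.
→ *jalZ* is ON.
ppGpp is present, so SibU is active.
Fuculose is absent, so KepX is active.
No repressor is bound and SibU and KepX are active, so *mibV* is transcribed.
So MibV is produced and active.
No repressor is bound and MibV is active, so *dulB* is transcribed.
→ *dulB* is ON.
2 of the 3 genes are transcribed.

2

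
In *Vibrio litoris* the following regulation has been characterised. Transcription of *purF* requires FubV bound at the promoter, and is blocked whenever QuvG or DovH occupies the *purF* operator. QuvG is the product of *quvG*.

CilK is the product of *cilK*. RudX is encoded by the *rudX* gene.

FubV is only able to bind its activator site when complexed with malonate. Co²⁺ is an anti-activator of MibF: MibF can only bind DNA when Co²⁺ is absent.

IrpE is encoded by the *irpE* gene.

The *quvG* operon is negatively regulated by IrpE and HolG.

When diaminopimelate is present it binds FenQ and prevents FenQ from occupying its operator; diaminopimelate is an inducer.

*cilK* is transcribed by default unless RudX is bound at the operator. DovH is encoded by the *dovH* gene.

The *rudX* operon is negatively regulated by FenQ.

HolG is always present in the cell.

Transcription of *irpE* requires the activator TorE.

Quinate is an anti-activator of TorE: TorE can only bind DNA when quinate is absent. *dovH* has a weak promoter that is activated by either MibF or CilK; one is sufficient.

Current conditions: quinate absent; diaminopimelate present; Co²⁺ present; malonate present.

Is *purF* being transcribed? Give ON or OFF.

Malonate is present, so FubV is active.
Quinate is absent, so TorE is active.
No repressor is bound and TorE is active, so *irpE* is transcribed.
So IrpE is produced and active.
HolG is produced constitutively and is active.
With repressor IrpE bound, *quvG* is not transcribed.
So QuvG is not produced.
Co²⁺ is present, so MibF is inactive.
Diaminopimelate is present, so FenQ is inactive.
With no repressor bound, *rudX* is transcribed.
So RudX is produced and active.
With repressor RudX bound, *cilK* is not transcribed.
So CilK is not produced.
No activator is available at the *dovH* promoter, so *dovH* is not transcribed.
So DovH is not produced.
No repressor is bound and FubV is active, so *purF* is transcribed.

ON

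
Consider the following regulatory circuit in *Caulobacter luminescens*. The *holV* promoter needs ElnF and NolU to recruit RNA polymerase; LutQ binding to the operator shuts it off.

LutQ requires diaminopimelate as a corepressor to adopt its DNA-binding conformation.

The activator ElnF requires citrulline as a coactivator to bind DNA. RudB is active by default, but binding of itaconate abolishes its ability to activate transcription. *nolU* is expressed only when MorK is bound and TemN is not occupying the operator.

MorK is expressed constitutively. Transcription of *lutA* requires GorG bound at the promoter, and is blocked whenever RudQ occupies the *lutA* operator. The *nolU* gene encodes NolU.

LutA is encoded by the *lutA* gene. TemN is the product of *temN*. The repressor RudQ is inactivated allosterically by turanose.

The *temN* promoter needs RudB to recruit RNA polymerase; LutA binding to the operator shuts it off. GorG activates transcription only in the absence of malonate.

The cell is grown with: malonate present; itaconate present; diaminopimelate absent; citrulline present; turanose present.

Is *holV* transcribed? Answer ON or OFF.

Citrulline is present, so ElnF is active.
Diaminopimelate is absent, so LutQ is inactive.
MorK is produced constitutively and is active.
Turanose is present, so RudQ is inactive.
Malonate is present, so GorG is inactive.
Required activator GorG is absent, so *lutA* is not transcribed.
So LutA is not produced.
Itaconate is present, so RudB is inactive.
Required activator RudB is absent, so *temN* is not transcribed.
So TemN is not produced.
No repressor is bound and MorK is active, so *nolU* is transcribed.
So NolU is produced and active.
No repressor is bound and ElnF and NolU are active, so *holV* is transcribed.

ON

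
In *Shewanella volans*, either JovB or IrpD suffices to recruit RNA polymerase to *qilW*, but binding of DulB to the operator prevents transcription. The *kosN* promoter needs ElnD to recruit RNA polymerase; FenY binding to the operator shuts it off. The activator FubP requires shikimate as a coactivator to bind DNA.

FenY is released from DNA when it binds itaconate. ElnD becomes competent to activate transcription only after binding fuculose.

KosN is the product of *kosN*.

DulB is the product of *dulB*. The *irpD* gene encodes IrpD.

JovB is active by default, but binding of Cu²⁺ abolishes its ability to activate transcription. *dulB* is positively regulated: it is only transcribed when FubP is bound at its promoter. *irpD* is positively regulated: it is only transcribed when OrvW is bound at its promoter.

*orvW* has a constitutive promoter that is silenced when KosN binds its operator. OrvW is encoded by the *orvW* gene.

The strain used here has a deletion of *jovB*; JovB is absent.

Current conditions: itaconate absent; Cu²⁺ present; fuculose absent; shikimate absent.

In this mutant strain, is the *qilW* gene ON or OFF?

ON

JovB is non-functional in this strain, so it has no effect.
Shikimate is absent, so FubP is inactive.
Required activator FubP is absent, so *dulB* is not transcribed.
So DulB is not produced.
Fuculose is absent, so ElnD is inactive.
Itaconate is absent, so FenY is active.
With repressor FenY bound, *kosN* is not transcribed.
So KosN is not produced.
With no repressor bound, *orvW* is transcribed.
So OrvW is produced and active.
No repressor is bound and OrvW is active, so *irpD* is transcribed.
So IrpD is produced and active.
Activator IrpD is present, so *qilW* is transcribed.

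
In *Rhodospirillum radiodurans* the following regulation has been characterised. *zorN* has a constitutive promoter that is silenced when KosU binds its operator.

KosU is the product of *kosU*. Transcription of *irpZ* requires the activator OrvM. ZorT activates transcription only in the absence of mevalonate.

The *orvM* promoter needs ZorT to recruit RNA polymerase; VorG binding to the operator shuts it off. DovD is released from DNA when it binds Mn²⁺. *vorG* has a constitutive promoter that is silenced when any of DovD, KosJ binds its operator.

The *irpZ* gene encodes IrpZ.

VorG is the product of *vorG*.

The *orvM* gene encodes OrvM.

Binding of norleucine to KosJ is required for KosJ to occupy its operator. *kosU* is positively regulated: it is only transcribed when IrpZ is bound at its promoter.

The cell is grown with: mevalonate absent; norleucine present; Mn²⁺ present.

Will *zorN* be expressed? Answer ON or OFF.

OFF

Mn²⁺ is present, so DovD is inactive.
Norleucine is present, so KosJ is active.
With repressor KosJ bound, *vorG* is not transcribed.
So VorG is not produced.
Mevalonate is absent, so ZorT is active.
No repressor is bound and ZorT is active, so *orvM* is transcribed.
So OrvM is produced and active.
No repressor is bound and OrvM is active, so *irpZ* is transcribed.
So IrpZ is produced and active.
No repressor is bound and IrpZ is active, so *kosU* is transcribed.
So KosU is produced and active.
With repressor KosU bound, *zorN* is not transcribed.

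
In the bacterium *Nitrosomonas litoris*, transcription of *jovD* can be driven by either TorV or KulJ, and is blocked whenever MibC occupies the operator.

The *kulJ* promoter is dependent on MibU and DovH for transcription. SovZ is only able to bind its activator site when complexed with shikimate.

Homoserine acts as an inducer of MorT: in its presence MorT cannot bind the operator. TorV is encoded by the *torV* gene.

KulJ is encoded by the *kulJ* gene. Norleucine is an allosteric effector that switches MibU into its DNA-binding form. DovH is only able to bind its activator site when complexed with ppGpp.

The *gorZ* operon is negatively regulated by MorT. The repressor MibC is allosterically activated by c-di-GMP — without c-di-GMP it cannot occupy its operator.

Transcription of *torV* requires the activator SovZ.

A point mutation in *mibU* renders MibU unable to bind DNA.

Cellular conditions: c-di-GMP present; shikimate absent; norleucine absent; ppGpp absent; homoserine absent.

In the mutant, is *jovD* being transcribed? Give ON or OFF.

OFF

Shikimate is absent, so SovZ is inactive.
Required activator SovZ is absent, so *torV* is not transcribed.
So TorV is not produced.
MibU is non-functional in this strain, so it has no effect.
ppGpp is absent, so DovH is inactive.
Required activator MibU is absent, so *kulJ* is not transcribed.
So KulJ is not produced.
c-di-GMP is present, so MibC is active.
With repressor MibC bound, *jovD* is not transcribed.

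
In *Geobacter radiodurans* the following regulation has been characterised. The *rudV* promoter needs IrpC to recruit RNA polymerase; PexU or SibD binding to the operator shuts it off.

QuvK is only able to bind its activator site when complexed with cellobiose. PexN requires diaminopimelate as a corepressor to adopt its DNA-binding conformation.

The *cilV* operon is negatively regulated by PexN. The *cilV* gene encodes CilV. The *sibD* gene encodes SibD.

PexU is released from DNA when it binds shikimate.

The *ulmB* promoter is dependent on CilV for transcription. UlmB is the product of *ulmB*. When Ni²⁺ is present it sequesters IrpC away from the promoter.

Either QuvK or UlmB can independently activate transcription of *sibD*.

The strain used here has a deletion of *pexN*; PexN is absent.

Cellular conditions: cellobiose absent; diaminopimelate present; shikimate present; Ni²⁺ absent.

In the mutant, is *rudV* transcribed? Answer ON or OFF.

Shikimate is present, so PexU is inactive.
Ni²⁺ is absent, so IrpC is active.
Cellobiose is absent, so QuvK is inactive.
PexN is non-functional in this strain, so it has no effect.
With no repressor bound, *cilV* is transcribed.
So CilV is produced and active.
No repressor is bound and CilV is active, so *ulmB* is transcribed.
So UlmB is produced and active.
Activator UlmB is present, so *sibD* is transcribed.
So SibD is produced and active.
With repressor SibD bound, *rudV* is not transcribed.

OFF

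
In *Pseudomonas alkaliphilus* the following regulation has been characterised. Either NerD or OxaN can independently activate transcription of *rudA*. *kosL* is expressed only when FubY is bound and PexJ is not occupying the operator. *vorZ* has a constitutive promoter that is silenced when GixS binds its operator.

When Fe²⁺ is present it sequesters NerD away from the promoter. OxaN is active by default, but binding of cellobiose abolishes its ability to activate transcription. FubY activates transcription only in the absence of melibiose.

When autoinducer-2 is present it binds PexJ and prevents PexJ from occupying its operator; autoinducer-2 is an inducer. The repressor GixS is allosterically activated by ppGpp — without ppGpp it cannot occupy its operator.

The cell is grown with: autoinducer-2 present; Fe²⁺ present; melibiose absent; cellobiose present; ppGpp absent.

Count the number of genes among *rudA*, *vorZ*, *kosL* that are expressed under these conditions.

2

Fe²⁺ is present, so NerD is inactive.
Cellobiose is present, so OxaN is inactive.
No activator is available at the *rudA* promoter, so *rudA* is not transcribed.
→ *rudA* is OFF.
ppGpp is absent, so GixS is inactive.
With no repressor bound, *vorZ* is transcribed.
→ *vorZ* is ON.
Melibiose is absent, so FubY is active.
Autoinducer-2 is present, so PexJ is inactive.
No repressor is bound and FubY is active, so *kosL* is transcribed.
→ *kosL* is ON.
2 of the 3 genes are transcribed.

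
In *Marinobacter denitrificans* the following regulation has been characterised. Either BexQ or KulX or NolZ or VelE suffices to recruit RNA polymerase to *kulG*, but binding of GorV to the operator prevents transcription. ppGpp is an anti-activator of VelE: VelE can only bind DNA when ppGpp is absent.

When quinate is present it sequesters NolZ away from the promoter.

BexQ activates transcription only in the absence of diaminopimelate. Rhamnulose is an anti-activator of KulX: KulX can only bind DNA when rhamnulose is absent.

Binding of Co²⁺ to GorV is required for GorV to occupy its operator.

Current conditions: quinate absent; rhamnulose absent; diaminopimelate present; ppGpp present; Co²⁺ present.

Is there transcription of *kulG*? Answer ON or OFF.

Diaminopimelate is present, so BexQ is inactive.
Rhamnulose is absent, so KulX is active.
Quinate is absent, so NolZ is active.
ppGpp is present, so VelE is inactive.
Co²⁺ is present, so GorV is active.
With repressor GorV bound, *kulG* is not transcribed.

OFF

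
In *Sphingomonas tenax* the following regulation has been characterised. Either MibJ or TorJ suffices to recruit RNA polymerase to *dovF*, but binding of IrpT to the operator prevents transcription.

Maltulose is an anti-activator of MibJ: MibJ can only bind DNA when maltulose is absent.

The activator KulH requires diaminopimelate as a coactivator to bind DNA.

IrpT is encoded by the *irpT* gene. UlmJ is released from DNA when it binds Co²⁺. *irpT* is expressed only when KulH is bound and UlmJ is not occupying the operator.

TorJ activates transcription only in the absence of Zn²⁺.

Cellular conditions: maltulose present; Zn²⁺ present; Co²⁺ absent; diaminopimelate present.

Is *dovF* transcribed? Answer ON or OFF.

OFF

Maltulose is present, so MibJ is inactive.
Co²⁺ is absent, so UlmJ is active.
Diaminopimelate is present, so KulH is active.
With repressor UlmJ bound, *irpT* is not transcribed.
So IrpT is not produced.
Zn²⁺ is present, so TorJ is inactive.
No activator is available at the *dovF* promoter, so *dovF* is not transcribed.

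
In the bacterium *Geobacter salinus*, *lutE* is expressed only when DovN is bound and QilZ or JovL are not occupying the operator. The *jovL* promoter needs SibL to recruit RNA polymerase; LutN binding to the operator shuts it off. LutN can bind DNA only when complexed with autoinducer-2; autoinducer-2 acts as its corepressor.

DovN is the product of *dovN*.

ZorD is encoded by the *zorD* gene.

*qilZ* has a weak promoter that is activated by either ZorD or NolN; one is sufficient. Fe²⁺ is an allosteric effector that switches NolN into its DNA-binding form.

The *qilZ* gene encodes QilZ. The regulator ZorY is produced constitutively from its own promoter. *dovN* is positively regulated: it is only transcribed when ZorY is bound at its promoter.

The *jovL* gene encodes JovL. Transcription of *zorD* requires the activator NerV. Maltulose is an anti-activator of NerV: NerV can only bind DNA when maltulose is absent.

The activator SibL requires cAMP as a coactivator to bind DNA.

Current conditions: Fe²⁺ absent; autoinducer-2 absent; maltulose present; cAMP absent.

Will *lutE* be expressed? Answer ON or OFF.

ZorY is produced constitutively and is active.
No repressor is bound and ZorY is active, so *dovN* is transcribed.
So DovN is produced and active.
Maltulose is present, so NerV is inactive.
Required activator NerV is absent, so *zorD* is not transcribed.
So ZorD is not produced.
Fe²⁺ is absent, so NolN is inactive.
No activator is available at the *qilZ* promoter, so *qilZ* is not transcribed.
So QilZ is not produced.
Autoinducer-2 is absent, so LutN is inactive.
cAMP is absent, so SibL is inactive.
Required activator SibL is absent, so *jovL* is not transcribed.
So JovL is not produced.
No repressor is bound and DovN is active, so *lutE* is transcribed.

ON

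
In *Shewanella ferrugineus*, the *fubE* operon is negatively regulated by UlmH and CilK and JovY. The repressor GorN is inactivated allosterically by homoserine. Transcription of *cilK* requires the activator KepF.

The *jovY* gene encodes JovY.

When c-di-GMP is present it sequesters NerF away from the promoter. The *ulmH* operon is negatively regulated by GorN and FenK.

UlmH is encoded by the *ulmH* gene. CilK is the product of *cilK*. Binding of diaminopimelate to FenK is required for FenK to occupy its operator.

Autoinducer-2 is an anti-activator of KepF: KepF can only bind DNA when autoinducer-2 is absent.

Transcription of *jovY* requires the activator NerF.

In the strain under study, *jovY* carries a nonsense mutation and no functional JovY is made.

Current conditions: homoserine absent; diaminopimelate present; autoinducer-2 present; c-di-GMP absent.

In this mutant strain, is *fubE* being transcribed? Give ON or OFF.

ON

Homoserine is absent, so GorN is active.
Diaminopimelate is present, so FenK is active.
With repressor GorN bound, *ulmH* is not transcribed.
So UlmH is not produced.
Autoinducer-2 is present, so KepF is inactive.
Required activator KepF is absent, so *cilK* is not transcribed.
So CilK is not produced.
JovY is non-functional in this strain, so it has no effect.
With no repressor bound, *fubE* is transcribed.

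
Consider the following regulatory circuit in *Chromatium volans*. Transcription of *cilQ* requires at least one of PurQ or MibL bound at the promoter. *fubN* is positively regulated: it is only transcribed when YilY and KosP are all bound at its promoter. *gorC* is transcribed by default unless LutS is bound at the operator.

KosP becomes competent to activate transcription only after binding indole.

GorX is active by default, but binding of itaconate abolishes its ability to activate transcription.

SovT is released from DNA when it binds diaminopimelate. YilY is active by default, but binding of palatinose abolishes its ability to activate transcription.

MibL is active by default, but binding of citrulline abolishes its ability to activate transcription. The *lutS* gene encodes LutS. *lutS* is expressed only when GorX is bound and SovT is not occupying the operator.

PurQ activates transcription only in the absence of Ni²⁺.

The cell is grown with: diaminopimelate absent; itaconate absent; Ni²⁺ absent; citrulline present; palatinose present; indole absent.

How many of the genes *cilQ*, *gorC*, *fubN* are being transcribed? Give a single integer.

Ni²⁺ is absent, so PurQ is active.
Citrulline is present, so MibL is inactive.
Activator PurQ is present, so *cilQ* is transcribed.
→ *cilQ* is ON.
Diaminopimelate is absent, so SovT is active.
Itaconate is absent, so GorX is active.
With repressor SovT bound, *lutS* is not transcribed.
So LutS is not produced.
With no repressor bound, *gorC* is transcribed.
→ *gorC* is ON.
Palatinose is present, so YilY is inactive.
Indole is absent, so KosP is inactive.
Required activator YilY is absent, so *fubN* is not transcribed.
→ *fubN* is OFF.
2 of the 3 genes are transcribed.

2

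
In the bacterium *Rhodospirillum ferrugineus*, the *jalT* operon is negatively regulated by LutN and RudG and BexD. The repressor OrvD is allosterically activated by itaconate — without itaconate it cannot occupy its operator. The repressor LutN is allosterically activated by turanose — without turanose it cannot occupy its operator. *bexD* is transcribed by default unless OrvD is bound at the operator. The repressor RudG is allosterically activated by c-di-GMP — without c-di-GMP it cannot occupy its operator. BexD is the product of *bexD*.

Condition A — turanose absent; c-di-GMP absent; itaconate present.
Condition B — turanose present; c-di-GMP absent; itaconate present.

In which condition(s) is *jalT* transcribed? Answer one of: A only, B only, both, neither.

A only

Condition A:
Turanose is absent, so LutN is inactive.
c-di-GMP is absent, so RudG is inactive.
Itaconate is present, so OrvD is active.
With repressor OrvD bound, *bexD* is not transcribed.
So BexD is not produced.
With no repressor bound, *jalT* is transcribed.
→ *jalT* is ON in A.
Condition B:
Turanose is present, so LutN is active.
c-di-GMP is absent, so RudG is inactive.
Itaconate is present, so OrvD is active.
With repressor OrvD bound, *bexD* is not transcribed.
So BexD is not produced.
With repressor LutN bound, *jalT* is not transcribed.
→ *jalT* is OFF in B.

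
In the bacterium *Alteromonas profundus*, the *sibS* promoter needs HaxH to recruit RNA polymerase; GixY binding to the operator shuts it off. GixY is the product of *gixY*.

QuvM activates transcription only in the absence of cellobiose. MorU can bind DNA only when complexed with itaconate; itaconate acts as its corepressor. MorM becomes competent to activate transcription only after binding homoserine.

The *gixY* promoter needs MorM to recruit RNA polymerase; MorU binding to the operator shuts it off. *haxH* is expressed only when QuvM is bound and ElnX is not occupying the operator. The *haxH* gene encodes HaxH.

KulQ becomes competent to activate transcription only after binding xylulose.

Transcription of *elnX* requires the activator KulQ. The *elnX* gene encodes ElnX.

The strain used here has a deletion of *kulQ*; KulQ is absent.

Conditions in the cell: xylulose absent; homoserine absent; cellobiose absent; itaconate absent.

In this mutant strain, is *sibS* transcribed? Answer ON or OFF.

ON

KulQ is non-functional in this strain, so it has no effect.
Required activator KulQ is absent, so *elnX* is not transcribed.
So ElnX is not produced.
Cellobiose is absent, so QuvM is active.
No repressor is bound and QuvM is active, so *haxH* is transcribed.
So HaxH is produced and active.
Homoserine is absent, so MorM is inactive.
Itaconate is absent, so MorU is inactive.
Required activator MorM is absent, so *gixY* is not transcribed.
So GixY is not produced.
No repressor is bound and HaxH is active, so *sibS* is transcribed.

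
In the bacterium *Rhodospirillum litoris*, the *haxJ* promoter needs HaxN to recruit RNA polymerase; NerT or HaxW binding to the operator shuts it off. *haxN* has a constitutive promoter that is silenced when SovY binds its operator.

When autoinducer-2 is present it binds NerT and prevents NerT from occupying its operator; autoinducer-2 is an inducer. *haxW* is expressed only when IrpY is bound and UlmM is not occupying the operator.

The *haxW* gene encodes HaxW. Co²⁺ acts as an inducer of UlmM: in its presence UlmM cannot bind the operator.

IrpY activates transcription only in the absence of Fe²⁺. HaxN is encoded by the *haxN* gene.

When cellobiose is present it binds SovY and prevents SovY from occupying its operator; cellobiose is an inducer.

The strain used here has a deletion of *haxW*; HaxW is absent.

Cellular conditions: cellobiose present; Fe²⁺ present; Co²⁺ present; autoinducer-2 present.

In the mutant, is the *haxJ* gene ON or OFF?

ON

Cellobiose is present, so SovY is inactive.
With no repressor bound, *haxN* is transcribed.
So HaxN is produced and active.
Autoinducer-2 is present, so NerT is inactive.
HaxW is non-functional in this strain, so it has no effect.
No repressor is bound and HaxN is active, so *haxJ* is transcribed.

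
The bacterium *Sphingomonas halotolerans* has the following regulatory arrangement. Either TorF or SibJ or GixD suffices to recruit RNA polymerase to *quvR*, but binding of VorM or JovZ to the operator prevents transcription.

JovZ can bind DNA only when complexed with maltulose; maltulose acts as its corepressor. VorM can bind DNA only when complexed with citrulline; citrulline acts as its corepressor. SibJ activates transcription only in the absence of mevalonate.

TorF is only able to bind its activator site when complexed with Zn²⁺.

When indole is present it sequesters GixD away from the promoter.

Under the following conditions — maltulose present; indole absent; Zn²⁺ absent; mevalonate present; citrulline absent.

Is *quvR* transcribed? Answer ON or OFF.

Citrulline is absent, so VorM is inactive.
Zn²⁺ is absent, so TorF is inactive.
Maltulose is present, so JovZ is active.
Mevalonate is present, so SibJ is inactive.
Indole is absent, so GixD is active.
With repressor JovZ bound, *quvR* is not transcribed.

OFF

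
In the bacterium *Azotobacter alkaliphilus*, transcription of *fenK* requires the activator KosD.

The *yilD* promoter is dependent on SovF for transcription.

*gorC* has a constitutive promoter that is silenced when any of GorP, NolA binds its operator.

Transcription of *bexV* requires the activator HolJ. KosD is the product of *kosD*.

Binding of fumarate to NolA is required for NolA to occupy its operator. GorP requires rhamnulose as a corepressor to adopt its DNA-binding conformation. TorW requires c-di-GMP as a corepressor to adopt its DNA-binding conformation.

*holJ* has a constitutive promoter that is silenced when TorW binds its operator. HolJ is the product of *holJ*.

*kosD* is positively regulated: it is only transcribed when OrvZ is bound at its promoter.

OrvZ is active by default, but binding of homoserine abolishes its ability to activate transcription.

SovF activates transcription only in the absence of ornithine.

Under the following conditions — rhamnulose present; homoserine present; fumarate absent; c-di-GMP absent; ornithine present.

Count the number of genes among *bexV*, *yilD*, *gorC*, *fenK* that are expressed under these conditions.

c-di-GMP is absent, so TorW is inactive.
With no repressor bound, *holJ* is transcribed.
So HolJ is produced and active.
No repressor is bound and HolJ is active, so *bexV* is transcribed.
→ *bexV* is ON.
Ornithine is present, so SovF is inactive.
Required activator SovF is absent, so *yilD* is not transcribed.
→ *yilD* is OFF.
Rhamnulose is present, so GorP is active.
Fumarate is absent, so NolA is inactive.
With repressor GorP bound, *gorC* is not transcribed.
→ *gorC* is OFF.
Homoserine is present, so OrvZ is inactive.
Required activator OrvZ is absent, so *kosD* is not transcribed.
So KosD is not produced.
Required activator KosD is absent, so *fenK* is not transcribed.
→ *fenK* is OFF.
1 of the 4 genes is transcribed.

1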